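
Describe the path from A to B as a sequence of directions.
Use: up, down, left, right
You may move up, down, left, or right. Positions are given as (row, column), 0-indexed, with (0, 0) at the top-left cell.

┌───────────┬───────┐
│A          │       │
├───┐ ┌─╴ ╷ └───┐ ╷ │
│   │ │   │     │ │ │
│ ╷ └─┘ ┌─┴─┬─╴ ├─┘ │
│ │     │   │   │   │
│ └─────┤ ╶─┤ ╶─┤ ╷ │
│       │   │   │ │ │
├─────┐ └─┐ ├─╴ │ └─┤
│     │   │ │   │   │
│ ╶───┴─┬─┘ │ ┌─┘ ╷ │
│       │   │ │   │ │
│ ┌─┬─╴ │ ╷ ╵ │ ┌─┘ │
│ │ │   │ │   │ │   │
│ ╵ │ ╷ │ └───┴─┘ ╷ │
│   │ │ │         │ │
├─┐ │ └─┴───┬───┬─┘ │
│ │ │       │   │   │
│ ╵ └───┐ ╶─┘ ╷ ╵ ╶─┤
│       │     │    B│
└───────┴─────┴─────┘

Finding the path and converting it to directions:
Path through cells: (0,0) → (0,1) → (0,2) → (0,3) → (0,4) → (0,5) → (1,5) → (1,6) → (1,7) → (2,7) → (2,6) → (3,6) → (3,7) → (4,7) → (4,6) → (5,6) → (6,6) → (6,5) → (5,5) → (5,4) → (6,4) → (7,4) → (7,5) → (7,6) → (7,7) → (7,8) → (6,8) → (6,9) → (7,9) → (8,9) → (8,8) → (9,8) → (9,9)
Directions: right, right, right, right, right, down, right, right, down, left, down, right, down, left, down, down, left, up, left, down, down, right, right, right, right, up, right, down, down, left, down, right

Solution:

┌───────────┬───────┐
│A → → → → ↓│       │
├───┐ ┌─╴ ╷ └───┐ ╷ │
│   │ │   │↳ → ↓│ │ │
│ ╷ └─┘ ┌─┴─┬─╴ ├─┘ │
│ │     │   │↓ ↲│   │
│ └─────┤ ╶─┤ ╶─┤ ╷ │
│       │   │↳ ↓│ │ │
├─────┐ └─┐ ├─╴ │ └─┤
│     │   │ │↓ ↲│   │
│ ╶───┴─┬─┘ │ ┌─┘ ╷ │
│       │↓ ↰│↓│   │ │
│ ┌─┬─╴ │ ╷ ╵ │ ┌─┘ │
│ │ │   │↓│↑ ↲│ │↱ ↓│
│ ╵ │ ╷ │ └───┴─┘ ╷ │
│   │ │ │↳ → → → ↑│↓│
├─┐ │ └─┴───┬───┬─┘ │
│ │ │       │   │↓ ↲│
│ ╵ └───┐ ╶─┘ ╷ ╵ ╶─┤
│       │     │  ↳ B│
└───────┴─────┴─────┘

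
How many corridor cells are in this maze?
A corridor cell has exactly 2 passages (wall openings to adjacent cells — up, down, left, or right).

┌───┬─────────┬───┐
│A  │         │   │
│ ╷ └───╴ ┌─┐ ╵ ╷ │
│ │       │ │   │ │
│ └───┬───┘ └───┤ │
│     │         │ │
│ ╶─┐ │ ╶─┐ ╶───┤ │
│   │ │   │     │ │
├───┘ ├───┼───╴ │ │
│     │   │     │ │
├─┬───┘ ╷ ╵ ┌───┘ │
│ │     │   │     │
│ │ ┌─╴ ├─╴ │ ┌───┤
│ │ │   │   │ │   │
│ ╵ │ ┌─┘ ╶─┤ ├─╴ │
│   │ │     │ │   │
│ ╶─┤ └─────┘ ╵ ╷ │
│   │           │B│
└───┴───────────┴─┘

Counting cells with exactly 2 passages:
Total corridor cells: 60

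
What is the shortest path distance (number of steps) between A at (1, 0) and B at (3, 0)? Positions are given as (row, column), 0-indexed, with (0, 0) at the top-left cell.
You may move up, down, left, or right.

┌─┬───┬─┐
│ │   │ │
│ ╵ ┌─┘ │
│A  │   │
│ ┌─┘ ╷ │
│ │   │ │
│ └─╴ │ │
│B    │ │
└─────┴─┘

Finding path from (1, 0) to (3, 0):
Path: (1,0) → (2,0) → (3,0)
Distance: 2 steps

Solution:

┌─┬───┬─┐
│ │   │ │
│ ╵ ┌─┘ │
│A  │   │
│ ┌─┘ ╷ │
│↓│   │ │
│ └─╴ │ │
│B    │ │
└─────┴─┘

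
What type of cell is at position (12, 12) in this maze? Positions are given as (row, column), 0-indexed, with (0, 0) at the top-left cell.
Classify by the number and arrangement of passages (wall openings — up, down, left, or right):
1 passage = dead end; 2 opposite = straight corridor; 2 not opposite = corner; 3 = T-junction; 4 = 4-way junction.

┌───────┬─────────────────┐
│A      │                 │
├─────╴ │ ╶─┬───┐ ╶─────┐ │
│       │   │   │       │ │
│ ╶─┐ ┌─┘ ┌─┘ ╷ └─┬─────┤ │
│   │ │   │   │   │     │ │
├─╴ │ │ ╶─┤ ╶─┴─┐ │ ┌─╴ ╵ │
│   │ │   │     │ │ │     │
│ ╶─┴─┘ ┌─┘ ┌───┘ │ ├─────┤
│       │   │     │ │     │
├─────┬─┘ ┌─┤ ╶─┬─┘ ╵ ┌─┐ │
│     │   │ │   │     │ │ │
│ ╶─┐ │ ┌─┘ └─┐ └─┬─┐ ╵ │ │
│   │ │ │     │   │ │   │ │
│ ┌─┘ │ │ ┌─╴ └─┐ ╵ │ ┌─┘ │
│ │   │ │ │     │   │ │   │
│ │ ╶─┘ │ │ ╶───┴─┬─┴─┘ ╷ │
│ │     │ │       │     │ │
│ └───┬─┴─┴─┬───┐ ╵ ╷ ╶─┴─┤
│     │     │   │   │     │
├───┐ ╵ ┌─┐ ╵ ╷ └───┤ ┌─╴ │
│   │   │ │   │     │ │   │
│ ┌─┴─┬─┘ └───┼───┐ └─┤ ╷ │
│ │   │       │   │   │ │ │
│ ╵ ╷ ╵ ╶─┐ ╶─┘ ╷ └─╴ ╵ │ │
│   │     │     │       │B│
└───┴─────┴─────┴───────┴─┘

Checking cell at (12, 12):
Number of passages: 1
Cell type: dead end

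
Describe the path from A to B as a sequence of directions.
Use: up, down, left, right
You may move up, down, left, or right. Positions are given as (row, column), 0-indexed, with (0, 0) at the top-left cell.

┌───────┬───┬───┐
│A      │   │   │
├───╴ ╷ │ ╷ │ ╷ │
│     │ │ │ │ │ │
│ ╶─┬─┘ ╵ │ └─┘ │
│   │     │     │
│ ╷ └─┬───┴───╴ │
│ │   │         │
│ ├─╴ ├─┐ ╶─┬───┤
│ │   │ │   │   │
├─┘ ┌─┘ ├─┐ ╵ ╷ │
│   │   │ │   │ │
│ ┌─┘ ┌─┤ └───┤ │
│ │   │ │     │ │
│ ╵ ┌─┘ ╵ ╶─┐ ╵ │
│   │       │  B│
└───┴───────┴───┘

Finding the path and converting it to directions:
Path through cells: (0,0) → (0,1) → (0,2) → (0,3) → (1,3) → (2,3) → (2,4) → (1,4) → (0,4) → (0,5) → (1,5) → (2,5) → (2,6) → (2,7) → (3,7) → (3,6) → (3,5) → (3,4) → (4,4) → (4,5) → (5,5) → (5,6) → (4,6) → (4,7) → (5,7) → (6,7) → (7,7)
Directions: right, right, right, down, down, right, up, up, right, down, down, right, right, down, left, left, left, down, right, down, right, up, right, down, down, down

Solution:

┌───────┬───┬───┐
│A → → ↓│↱ ↓│   │
├───╴ ╷ │ ╷ │ ╷ │
│     │↓│↑│↓│ │ │
│ ╶─┬─┘ ╵ │ └─┘ │
│   │  ↳ ↑│↳ → ↓│
│ ╷ └─┬───┴───╴ │
│ │   │  ↓ ← ← ↲│
│ ├─╴ ├─┐ ╶─┬───┤
│ │   │ │↳ ↓│↱ ↓│
├─┘ ┌─┘ ├─┐ ╵ ╷ │
│   │   │ │↳ ↑│↓│
│ ┌─┘ ┌─┤ └───┤ │
│ │   │ │     │↓│
│ ╵ ┌─┘ ╵ ╶─┐ ╵ │
│   │       │  B│
└───┴───────┴───┘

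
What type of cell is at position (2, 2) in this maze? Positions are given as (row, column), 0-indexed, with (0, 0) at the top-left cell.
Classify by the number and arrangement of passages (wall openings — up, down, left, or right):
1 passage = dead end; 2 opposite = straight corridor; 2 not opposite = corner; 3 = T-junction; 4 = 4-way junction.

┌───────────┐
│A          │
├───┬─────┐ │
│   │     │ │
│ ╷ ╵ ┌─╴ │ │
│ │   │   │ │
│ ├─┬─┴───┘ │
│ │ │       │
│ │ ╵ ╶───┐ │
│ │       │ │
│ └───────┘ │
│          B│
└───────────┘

Checking cell at (2, 2):
Number of passages: 2
Cell type: corner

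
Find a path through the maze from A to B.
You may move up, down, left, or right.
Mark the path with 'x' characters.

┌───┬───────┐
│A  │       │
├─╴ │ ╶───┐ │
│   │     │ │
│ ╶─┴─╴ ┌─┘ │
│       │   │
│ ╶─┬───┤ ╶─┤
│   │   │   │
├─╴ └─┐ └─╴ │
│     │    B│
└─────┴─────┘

Finding the shortest path through the maze:
Path length: 19 steps
Directions: right → down → left → down → right → right → right → up → left → up → right → right → right → down → down → left → down → right → down

Solution:

┌───┬───────┐
│A x│x x x x│
├─╴ │ ╶───┐ │
│x x│x x  │x│
│ ╶─┴─╴ ┌─┘ │
│x x x x│x x│
│ ╶─┬───┤ ╶─┤
│   │   │x x│
├─╴ └─┐ └─╴ │
│     │    B│
└─────┴─────┘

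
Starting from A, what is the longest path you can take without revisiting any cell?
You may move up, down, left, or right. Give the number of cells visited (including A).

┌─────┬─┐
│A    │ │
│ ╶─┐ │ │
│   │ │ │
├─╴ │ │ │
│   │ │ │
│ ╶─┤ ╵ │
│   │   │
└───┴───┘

Finding longest simple path using DFS:
Start: (0, 0)
Longest path visits 10 cells
Path: A → right → right → down → down → down → right → up → up → up

Solution:

┌─────┬─┐
│A → ↓│B│
│ ╶─┐ │ │
│   │↓│↑│
├─╴ │ │ │
│   │↓│↑│
│ ╶─┤ ╵ │
│   │↳ ↑│
└───┴───┘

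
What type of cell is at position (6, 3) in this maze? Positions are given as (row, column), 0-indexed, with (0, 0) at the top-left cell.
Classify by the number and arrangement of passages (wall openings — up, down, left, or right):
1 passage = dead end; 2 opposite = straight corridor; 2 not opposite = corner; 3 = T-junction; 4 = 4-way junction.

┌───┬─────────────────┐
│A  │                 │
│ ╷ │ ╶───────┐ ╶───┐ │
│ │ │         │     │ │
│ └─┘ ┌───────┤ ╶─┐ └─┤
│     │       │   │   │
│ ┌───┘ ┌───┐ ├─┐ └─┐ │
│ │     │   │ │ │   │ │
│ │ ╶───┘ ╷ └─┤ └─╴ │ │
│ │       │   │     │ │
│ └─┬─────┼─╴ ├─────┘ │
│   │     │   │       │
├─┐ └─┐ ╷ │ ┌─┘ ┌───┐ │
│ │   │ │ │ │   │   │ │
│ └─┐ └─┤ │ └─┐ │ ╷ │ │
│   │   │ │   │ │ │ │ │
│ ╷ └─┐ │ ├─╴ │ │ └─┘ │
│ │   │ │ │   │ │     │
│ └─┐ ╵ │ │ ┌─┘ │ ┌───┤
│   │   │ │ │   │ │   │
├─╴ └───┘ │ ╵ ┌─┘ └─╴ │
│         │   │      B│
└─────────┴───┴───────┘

Checking cell at (6, 3):
Number of passages: 1
Cell type: dead end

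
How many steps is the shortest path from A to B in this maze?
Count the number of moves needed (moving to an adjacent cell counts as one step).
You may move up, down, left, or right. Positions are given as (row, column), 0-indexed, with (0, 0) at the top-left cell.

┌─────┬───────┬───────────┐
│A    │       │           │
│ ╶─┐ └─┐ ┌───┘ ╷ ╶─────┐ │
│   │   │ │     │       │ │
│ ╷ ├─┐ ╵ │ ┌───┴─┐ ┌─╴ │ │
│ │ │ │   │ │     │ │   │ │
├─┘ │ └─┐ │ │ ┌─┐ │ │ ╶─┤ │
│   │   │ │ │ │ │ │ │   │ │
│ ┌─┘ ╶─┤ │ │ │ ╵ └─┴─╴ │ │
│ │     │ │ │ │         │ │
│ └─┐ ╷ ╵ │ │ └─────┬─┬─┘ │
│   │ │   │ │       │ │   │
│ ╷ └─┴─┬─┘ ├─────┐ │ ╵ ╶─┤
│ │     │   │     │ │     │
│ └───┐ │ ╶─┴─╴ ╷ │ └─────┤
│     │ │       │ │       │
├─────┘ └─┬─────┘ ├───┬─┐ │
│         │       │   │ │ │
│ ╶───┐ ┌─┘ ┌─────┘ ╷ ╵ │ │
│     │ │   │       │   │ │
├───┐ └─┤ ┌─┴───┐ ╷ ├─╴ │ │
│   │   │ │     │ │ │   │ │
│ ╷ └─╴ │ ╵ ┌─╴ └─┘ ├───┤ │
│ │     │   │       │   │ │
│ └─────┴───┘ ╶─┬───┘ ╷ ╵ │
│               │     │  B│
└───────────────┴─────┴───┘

Using BFS to find shortest path:
Start: (0, 0), End: (12, 12)
Path found:
(0,0) → (1,0) → (1,1) → (2,1) → (3,1) → (3,0) → (4,0) → (5,0) → (5,1) → (6,1) → (6,2) → (6,3) → (7,3) → (8,3) → (8,2) → (8,1) → (8,0) → (9,0) → (9,1) → (9,2) → (10,2) → (10,3) → (11,3) → (11,2) → (11,1) → (10,1) → (10,0) → (11,0) → (12,0) → (12,1) → (12,2) → (12,3) → (12,4) → (12,5) → (12,6) → (11,6) → (11,7) → (10,7) → (10,6) → (10,5) → (11,5) → (11,4) → (10,4) → (9,4) → (9,5) → (8,5) → (8,6) → (8,7) → (8,8) → (7,8) → (6,8) → (6,7) → (7,7) → (7,6) → (7,5) → (7,4) → (6,4) → (6,5) → (5,5) → (4,5) → (3,5) → (2,5) → (1,5) → (1,6) → (1,7) → (0,7) → (0,8) → (1,8) → (1,9) → (1,10) → (1,11) → (2,11) → (2,10) → (3,10) → (3,11) → (4,11) → (4,10) → (4,9) → (4,8) → (3,8) → (2,8) → (2,7) → (2,6) → (3,6) → (4,6) → (5,6) → (5,7) → (5,8) → (5,9) → (6,9) → (7,9) → (7,10) → (7,11) → (7,12) → (8,12) → (9,12) → (10,12) → (11,12) → (12,12)
Number of steps: 98

Solution:

┌─────┬───────┬───────────┐
│A    │       │↱ ↓        │
│ ╶─┐ └─┐ ┌───┘ ╷ ╶─────┐ │
│↳ ↓│   │ │↱ → ↑│↳ → → ↓│ │
│ ╷ ├─┐ ╵ │ ┌───┴─┐ ┌─╴ │ │
│ │↓│ │   │↑│↓ ← ↰│ │↓ ↲│ │
├─┘ │ └─┐ │ │ ┌─┐ │ │ ╶─┤ │
│↓ ↲│   │ │↑│↓│ │↑│ │↳ ↓│ │
│ ┌─┘ ╶─┤ │ │ │ ╵ └─┴─╴ │ │
│↓│     │ │↑│↓│  ↑ ← ← ↲│ │
│ └─┐ ╷ ╵ │ │ └─────┬─┬─┘ │
│↳ ↓│ │   │↑│↳ → → ↓│ │   │
│ ╷ └─┴─┬─┘ ├─────┐ │ ╵ ╶─┤
│ │↳ → ↓│↱ ↑│  ↓ ↰│↓│     │
│ └───┐ │ ╶─┴─╴ ╷ │ └─────┤
│     │↓│↑ ← ← ↲│↑│↳ → → ↓│
├─────┘ └─┬─────┘ ├───┬─┐ │
│↓ ← ← ↲  │↱ → → ↑│   │ │↓│
│ ╶───┐ ┌─┘ ┌─────┘ ╷ ╵ │ │
│↳ → ↓│ │↱ ↑│       │   │↓│
├───┐ └─┤ ┌─┴───┐ ╷ ├─╴ │ │
│↓ ↰│↳ ↓│↑│↓ ← ↰│ │ │   │↓│
│ ╷ └─╴ │ ╵ ┌─╴ └─┘ ├───┤ │
│↓│↑ ← ↲│↑ ↲│↱ ↑    │   │↓│
│ └─────┴───┘ ╶─┬───┘ ╷ ╵ │
│↳ → → → → → ↑  │     │  B│
└───────────────┴─────┴───┘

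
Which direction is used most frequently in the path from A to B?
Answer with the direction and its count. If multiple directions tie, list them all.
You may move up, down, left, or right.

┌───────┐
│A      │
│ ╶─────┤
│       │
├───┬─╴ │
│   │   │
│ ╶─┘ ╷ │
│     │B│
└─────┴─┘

Directions: down, right, right, right, down, down
Counts: {'down': 3, 'right': 3}
Most common: down and right (tied at 3 times each)

Solution:

┌───────┐
│A      │
│ ╶─────┤
│↳ → → ↓│
├───┬─╴ │
│   │  ↓│
│ ╶─┘ ╷ │
│     │B│
└─────┴─┘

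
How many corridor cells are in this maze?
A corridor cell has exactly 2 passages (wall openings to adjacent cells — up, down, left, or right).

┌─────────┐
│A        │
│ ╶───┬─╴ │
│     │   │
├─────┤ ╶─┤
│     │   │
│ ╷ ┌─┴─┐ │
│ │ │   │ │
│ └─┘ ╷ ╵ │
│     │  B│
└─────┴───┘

Counting cells with exactly 2 passages:
Total corridor cells: 21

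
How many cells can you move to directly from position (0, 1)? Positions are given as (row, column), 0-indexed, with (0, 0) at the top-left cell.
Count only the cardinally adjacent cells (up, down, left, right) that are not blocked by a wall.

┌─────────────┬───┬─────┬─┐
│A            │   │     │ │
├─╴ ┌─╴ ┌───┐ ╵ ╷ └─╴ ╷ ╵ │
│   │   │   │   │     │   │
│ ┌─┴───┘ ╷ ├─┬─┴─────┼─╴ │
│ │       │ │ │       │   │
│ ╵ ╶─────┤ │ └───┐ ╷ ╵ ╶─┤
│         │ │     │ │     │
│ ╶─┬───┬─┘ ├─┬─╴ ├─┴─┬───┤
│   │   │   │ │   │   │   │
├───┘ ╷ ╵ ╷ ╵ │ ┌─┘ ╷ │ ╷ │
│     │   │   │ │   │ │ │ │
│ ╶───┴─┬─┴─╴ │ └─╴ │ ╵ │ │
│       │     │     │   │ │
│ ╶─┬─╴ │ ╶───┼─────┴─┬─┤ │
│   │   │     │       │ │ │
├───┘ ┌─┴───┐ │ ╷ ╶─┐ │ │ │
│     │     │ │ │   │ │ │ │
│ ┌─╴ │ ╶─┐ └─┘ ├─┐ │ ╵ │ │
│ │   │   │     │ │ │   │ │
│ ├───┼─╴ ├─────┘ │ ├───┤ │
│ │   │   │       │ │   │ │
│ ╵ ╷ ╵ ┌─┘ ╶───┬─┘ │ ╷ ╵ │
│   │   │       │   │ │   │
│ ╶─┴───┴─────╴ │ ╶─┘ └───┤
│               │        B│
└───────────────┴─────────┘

Checking passable neighbors of (0, 1):
Neighbors: (1, 1), (0, 0), (0, 2)
Count: 3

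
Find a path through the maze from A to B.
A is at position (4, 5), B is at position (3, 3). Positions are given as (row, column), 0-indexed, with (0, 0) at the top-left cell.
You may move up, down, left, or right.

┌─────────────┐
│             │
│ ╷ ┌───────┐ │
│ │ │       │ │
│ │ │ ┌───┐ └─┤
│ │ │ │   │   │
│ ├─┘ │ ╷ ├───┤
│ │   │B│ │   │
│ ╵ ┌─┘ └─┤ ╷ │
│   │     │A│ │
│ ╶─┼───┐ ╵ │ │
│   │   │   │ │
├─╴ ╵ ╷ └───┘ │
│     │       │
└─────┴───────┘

Finding the shortest path from (4, 5) to (3, 3):
Path length: 5 steps
Directions: down → left → up → left → up

Solution:

┌─────────────┐
│             │
│ ╷ ┌───────┐ │
│ │ │       │ │
│ │ │ ┌───┐ └─┤
│ │ │ │   │   │
│ ├─┘ │ ╷ ├───┤
│ │   │B│ │   │
│ ╵ ┌─┘ └─┤ ╷ │
│   │  ↑ ↰│A│ │
│ ╶─┼───┐ ╵ │ │
│   │   │↑ ↲│ │
├─╴ ╵ ╷ └───┘ │
│     │       │
└─────┴───────┘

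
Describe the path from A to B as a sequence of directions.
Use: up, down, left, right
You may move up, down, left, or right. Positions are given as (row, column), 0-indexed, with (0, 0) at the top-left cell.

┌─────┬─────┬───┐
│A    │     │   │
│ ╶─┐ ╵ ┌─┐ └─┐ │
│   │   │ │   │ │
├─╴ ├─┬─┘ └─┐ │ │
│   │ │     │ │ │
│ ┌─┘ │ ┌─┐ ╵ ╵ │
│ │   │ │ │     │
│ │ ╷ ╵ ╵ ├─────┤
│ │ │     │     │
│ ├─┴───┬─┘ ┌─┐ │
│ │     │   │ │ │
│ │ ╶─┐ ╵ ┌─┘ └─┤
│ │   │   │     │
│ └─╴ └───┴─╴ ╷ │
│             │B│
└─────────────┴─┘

Finding the path and converting it to directions:
Path through cells: (0,0) → (1,0) → (1,1) → (2,1) → (2,0) → (3,0) → (4,0) → (5,0) → (6,0) → (7,0) → (7,1) → (7,2) → (7,3) → (7,4) → (7,5) → (7,6) → (6,6) → (6,7) → (7,7)
Directions: down, right, down, left, down, down, down, down, down, right, right, right, right, right, right, up, right, down

Solution:

┌─────┬─────┬───┐
│A    │     │   │
│ ╶─┐ ╵ ┌─┐ └─┐ │
│↳ ↓│   │ │   │ │
├─╴ ├─┬─┘ └─┐ │ │
│↓ ↲│ │     │ │ │
│ ┌─┘ │ ┌─┐ ╵ ╵ │
│↓│   │ │ │     │
│ │ ╷ ╵ ╵ ├─────┤
│↓│ │     │     │
│ ├─┴───┬─┘ ┌─┐ │
│↓│     │   │ │ │
│ │ ╶─┐ ╵ ┌─┘ └─┤
│↓│   │   │  ↱ ↓│
│ └─╴ └───┴─╴ ╷ │
│↳ → → → → → ↑│B│
└─────────────┴─┘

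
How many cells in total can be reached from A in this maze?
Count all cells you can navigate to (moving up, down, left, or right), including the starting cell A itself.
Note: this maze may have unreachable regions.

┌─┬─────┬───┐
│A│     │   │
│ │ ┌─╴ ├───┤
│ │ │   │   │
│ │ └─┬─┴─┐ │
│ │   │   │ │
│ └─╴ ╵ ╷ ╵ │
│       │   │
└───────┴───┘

Using BFS/flood-fill to find all reachable cells from A:
Maze size: 4 × 6 = 24 total cells
2 cell(s) are walled off and cannot be reached from A.
Reachable cells: 22

Reachable region (· marks reachable cells):

┌─┬─────┬───┐
│A│· · ·│   │
│ │ ┌─╴ ├───┤
│·│·│· ·│· ·│
│ │ └─┬─┴─┐ │
│·│· ·│· ·│·│
│ └─╴ ╵ ╷ ╵ │
│· · · ·│· ·│
└───────┴───┘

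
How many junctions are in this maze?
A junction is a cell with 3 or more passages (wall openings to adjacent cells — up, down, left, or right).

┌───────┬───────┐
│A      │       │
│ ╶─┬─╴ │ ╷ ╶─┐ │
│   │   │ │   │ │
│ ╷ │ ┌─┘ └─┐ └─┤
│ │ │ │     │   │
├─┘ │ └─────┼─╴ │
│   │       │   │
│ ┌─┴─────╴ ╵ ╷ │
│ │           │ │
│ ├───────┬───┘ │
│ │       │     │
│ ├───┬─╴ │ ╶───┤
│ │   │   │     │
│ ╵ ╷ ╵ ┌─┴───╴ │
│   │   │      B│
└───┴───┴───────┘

Checking each cell for number of passages:

Junctions found (3+ passages):
  (0, 5): 3 passages
  (1, 0): 3 passages
  (2, 4): 3 passages
  (3, 7): 3 passages
  (4, 5): 3 passages
Total junctions: 5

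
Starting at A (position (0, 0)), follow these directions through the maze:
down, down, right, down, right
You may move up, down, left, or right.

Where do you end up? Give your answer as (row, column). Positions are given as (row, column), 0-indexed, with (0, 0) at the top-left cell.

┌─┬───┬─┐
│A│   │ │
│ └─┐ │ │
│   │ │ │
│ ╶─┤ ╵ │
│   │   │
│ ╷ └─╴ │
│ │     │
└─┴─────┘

Following directions step by step:
Start: (0, 0)
  down: (0, 0) → (1, 0)
  down: (1, 0) → (2, 0)
  right: (2, 0) → (2, 1)
  down: (2, 1) → (3, 1)
  right: (3, 1) → (3, 2)
Final position: (3, 2)

Path taken:

┌─┬───┬─┐
│A│   │ │
│ └─┐ │ │
│↓  │ │ │
│ ╶─┤ ╵ │
│↳ ↓│   │
│ ╷ └─╴ │
│ │↳ B  │
└─┴─────┘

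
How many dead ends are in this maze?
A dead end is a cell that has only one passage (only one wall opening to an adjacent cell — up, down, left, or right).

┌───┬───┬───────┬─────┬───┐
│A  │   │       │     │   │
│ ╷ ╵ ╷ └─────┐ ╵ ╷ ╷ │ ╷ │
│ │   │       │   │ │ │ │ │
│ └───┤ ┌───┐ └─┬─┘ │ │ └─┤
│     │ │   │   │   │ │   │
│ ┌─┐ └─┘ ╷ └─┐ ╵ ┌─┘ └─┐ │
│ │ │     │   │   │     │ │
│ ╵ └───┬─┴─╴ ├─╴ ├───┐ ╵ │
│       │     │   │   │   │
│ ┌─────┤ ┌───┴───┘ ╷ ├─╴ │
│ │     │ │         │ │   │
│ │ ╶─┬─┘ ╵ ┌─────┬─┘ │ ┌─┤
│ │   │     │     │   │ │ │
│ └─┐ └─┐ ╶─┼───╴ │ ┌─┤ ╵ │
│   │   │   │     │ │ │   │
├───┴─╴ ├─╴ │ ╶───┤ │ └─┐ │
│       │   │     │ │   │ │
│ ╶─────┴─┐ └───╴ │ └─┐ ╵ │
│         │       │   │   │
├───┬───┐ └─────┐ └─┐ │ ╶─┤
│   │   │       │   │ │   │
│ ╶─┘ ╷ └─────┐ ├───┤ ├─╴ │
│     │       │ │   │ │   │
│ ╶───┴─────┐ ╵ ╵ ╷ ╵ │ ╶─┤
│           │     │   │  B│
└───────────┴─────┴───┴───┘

Checking each cell for number of passages:

Dead ends found at positions:
  (0, 4)
  (1, 12)
  (2, 3)
  (3, 1)
  (3, 9)
  (4, 3)
  (4, 7)
  (5, 3)
  (6, 3)
  (6, 6)
  (6, 12)
  (7, 1)
  (7, 10)
  (8, 4)
  (10, 1)
  (10, 9)
  (12, 5)
  (12, 12)
Total dead ends: 18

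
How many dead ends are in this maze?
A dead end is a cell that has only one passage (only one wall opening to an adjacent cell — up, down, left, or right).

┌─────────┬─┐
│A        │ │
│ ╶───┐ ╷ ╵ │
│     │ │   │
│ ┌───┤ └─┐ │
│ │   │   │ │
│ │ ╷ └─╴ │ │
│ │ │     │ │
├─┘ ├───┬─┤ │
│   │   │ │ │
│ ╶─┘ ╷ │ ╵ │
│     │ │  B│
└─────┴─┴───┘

Checking each cell for number of passages:

Dead ends found at positions:
  (0, 5)
  (1, 2)
  (3, 0)
  (4, 4)
  (5, 3)
Total dead ends: 5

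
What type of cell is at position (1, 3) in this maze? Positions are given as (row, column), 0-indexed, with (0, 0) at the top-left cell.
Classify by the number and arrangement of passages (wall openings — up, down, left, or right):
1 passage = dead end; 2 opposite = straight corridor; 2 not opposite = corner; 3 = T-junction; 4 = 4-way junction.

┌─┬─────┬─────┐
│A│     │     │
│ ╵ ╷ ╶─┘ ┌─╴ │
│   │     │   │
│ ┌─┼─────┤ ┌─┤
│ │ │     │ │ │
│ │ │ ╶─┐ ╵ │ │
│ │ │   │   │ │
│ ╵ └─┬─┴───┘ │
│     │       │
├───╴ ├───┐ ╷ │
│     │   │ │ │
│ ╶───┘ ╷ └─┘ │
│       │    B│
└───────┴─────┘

Checking cell at (1, 3):
Number of passages: 2
Cell type: straight corridor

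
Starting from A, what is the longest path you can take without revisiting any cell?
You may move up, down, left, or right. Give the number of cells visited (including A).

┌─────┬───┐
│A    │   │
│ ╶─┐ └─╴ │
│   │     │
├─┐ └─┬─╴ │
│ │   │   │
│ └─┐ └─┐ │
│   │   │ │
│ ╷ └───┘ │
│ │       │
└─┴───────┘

Finding longest simple path using DFS:
Start: (0, 0)
Longest path visits 15 cells
Path: A → right → right → down → right → right → down → down → down → left → left → left → up → left → up

Solution:

┌─────┬───┐
│A → ↓│   │
│ ╶─┐ └─╴ │
│   │↳ → ↓│
├─┐ └─┬─╴ │
│B│   │  ↓│
│ └─┐ └─┐ │
│↑ ↰│   │↓│
│ ╷ └───┘ │
│ │↑ ← ← ↲│
└─┴───────┘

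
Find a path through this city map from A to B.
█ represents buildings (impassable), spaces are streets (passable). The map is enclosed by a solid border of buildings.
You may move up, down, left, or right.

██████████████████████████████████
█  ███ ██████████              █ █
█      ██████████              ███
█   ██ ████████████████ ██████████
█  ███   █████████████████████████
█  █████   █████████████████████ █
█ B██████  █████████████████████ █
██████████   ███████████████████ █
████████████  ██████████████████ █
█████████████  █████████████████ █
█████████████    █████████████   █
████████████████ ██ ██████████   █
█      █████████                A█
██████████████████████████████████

Finding the shortest path from A to B:
Movement: cardinal only
Path length: 44 steps
Directions: left → left → left → left → left → left → left → left → left → left → left → left → left → left → left → left → up → up → left → left → up → left → up → left → up → left → left → up → up → left → left → up → left → left → up → up → left → left → left → down → left → down → down → down

Solution:

██████████████████████████████████
█  ███ ██████████              █ █
█  ↓←←↰██████████              ███
█ ↓↲██↑████████████████ ██████████
█ ↓███↑←↰█████████████████████████
█ ↓█████↑←↰█████████████████████ █
█ B██████ ↑█████████████████████ █
██████████↑←↰███████████████████ █
████████████↑↰██████████████████ █
█████████████↑↰█████████████████ █
█████████████ ↑←↰█████████████   █
████████████████↑██ ██████████   █
█      █████████↑←←←←←←←←←←←←←←←A█
██████████████████████████████████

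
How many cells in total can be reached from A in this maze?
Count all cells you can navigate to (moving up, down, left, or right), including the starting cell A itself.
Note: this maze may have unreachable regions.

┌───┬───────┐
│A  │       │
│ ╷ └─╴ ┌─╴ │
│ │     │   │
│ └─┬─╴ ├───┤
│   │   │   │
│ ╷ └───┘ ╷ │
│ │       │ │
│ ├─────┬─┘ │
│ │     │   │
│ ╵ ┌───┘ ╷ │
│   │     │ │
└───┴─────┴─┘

Using BFS/flood-fill to find all reachable cells from A:
Maze size: 6 × 6 = 36 total cells
All cells are reachable — the maze is fully connected.
Reachable cells: 36

Reachable region (· marks reachable cells):

┌───┬───────┐
│A ·│· · · ·│
│ ╷ └─╴ ┌─╴ │
│·│· · ·│· ·│
│ └─┬─╴ ├───┤
│· ·│· ·│· ·│
│ ╷ └───┘ ╷ │
│·│· · · ·│·│
│ ├─────┬─┘ │
│·│· · ·│· ·│
│ ╵ ┌───┘ ╷ │
│· ·│· · ·│·│
└───┴─────┴─┘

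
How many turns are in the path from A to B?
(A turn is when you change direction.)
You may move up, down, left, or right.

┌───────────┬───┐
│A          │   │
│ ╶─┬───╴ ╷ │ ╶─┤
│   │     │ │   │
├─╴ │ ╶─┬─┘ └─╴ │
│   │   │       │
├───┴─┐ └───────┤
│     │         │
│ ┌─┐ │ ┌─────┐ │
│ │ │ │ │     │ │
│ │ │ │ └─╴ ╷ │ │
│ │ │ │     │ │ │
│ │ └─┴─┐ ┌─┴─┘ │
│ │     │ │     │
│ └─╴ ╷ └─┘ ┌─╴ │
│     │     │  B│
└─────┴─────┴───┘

Directions: right, right, right, right, down, left, left, down, right, down, right, right, right, right, down, down, down, down
Number of turns: 7

Solution:

┌───────────┬───┐
│A → → → ↓  │   │
│ ╶─┬───╴ ╷ │ ╶─┤
│   │↓ ← ↲│ │   │
├─╴ │ ╶─┬─┘ └─╴ │
│   │↳ ↓│       │
├───┴─┐ └───────┤
│     │↳ → → → ↓│
│ ┌─┐ │ ┌─────┐ │
│ │ │ │ │     │↓│
│ │ │ │ └─╴ ╷ │ │
│ │ │ │     │ │↓│
│ │ └─┴─┐ ┌─┴─┘ │
│ │     │ │    ↓│
│ └─╴ ╷ └─┘ ┌─╴ │
│     │     │  B│
└─────┴─────┴───┘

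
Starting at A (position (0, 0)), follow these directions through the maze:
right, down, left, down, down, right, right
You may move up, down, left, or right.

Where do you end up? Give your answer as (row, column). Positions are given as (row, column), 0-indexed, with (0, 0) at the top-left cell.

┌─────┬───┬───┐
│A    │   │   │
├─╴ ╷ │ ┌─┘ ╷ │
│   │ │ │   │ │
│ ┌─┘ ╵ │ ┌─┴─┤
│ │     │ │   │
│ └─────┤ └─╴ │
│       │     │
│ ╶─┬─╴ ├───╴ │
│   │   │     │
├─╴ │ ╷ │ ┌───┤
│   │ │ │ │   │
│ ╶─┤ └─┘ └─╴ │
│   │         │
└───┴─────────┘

Following directions step by step:
Start: (0, 0)
  right: (0, 0) → (0, 1)
  down: (0, 1) → (1, 1)
  left: (1, 1) → (1, 0)
  down: (1, 0) → (2, 0)
  down: (2, 0) → (3, 0)
  right: (3, 0) → (3, 1)
  right: (3, 1) → (3, 2)
Final position: (3, 2)

Path taken:

┌─────┬───┬───┐
│A ↓  │   │   │
├─╴ ╷ │ ┌─┘ ╷ │
│↓ ↲│ │ │   │ │
│ ┌─┘ ╵ │ ┌─┴─┤
│↓│     │ │   │
│ └─────┤ └─╴ │
│↳ → B  │     │
│ ╶─┬─╴ ├───╴ │
│   │   │     │
├─╴ │ ╷ │ ┌───┤
│   │ │ │ │   │
│ ╶─┤ └─┘ └─╴ │
│   │         │
└───┴─────────┘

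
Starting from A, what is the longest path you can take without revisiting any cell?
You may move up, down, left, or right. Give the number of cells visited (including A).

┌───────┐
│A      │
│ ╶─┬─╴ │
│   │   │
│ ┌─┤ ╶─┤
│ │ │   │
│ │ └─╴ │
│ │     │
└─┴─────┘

Finding longest simple path using DFS:
Start: (0, 0)
Longest path visits 12 cells
Path: A → right → right → right → down → left → down → right → down → left → left → up

Solution:

┌───────┐
│A → → ↓│
│ ╶─┬─╴ │
│   │↓ ↲│
│ ┌─┤ ╶─┤
│ │B│↳ ↓│
│ │ └─╴ │
│ │↑ ← ↲│
└─┴─────┘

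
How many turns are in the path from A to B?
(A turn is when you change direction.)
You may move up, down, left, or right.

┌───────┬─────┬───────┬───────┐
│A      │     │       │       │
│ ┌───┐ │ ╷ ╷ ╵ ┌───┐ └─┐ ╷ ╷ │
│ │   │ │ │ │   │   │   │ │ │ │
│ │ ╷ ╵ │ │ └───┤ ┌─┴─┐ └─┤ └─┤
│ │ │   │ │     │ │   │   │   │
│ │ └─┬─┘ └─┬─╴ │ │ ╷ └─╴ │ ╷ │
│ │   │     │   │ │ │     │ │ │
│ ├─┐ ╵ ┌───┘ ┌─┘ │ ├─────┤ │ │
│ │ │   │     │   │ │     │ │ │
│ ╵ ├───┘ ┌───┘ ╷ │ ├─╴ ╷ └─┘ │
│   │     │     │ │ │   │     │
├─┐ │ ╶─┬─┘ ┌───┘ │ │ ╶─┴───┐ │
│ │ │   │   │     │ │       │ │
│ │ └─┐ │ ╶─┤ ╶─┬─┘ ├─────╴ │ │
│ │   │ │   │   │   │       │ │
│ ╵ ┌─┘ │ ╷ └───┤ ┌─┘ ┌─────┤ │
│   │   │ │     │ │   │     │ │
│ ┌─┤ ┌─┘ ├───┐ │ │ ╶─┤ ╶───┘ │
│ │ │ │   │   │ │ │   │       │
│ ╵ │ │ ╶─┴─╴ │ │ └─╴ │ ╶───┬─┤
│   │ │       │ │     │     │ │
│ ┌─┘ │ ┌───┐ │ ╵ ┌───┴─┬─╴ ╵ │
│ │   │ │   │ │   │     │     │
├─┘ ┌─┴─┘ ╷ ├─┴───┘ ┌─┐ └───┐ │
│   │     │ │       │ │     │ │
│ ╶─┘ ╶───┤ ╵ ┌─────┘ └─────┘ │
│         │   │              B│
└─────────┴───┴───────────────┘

Directions: right, right, right, down, down, left, up, left, down, down, right, down, right, up, right, up, up, up, right, right, down, right, up, right, right, right, down, right, down, right, down, left, left, up, left, down, down, down, down, down, left, down, down, down, right, right, up, left, up, right, up, right, right, right, up, left, left, left, up, right, up, right, down, right, right, down, down, down, down, left, left, left, down, right, right, down, right, down, down
Number of turns: 49

Solution:

┌───────┬─────┬───────┬───────┐
│A → → ↓│↱ → ↓│↱ → → ↓│       │
│ ┌───┐ │ ╷ ╷ ╵ ┌───┐ └─┐ ╷ ╷ │
│ │↓ ↰│↓│↑│ │↳ ↑│   │↳ ↓│ │ │ │
│ │ ╷ ╵ │ │ └───┤ ┌─┴─┐ └─┤ └─┤
│ │↓│↑ ↲│↑│     │ │↓ ↰│↳ ↓│   │
│ │ └─┬─┘ └─┬─╴ │ │ ╷ └─╴ │ ╷ │
│ │↳ ↓│↱ ↑  │   │ │↓│↑ ← ↲│ │ │
│ ├─┐ ╵ ┌───┘ ┌─┘ │ ├─────┤ │ │
│ │ │↳ ↑│     │   │↓│  ↱ ↓│ │ │
│ ╵ ├───┘ ┌───┘ ╷ │ ├─╴ ╷ └─┘ │
│   │     │     │ │↓│↱ ↑│↳ → ↓│
├─┐ │ ╶─┬─┘ ┌───┘ │ │ ╶─┴───┐ │
│ │ │   │   │     │↓│↑ ← ← ↰│↓│
│ │ └─┐ │ ╶─┤ ╶─┬─┘ ├─────╴ │ │
│ │   │ │   │   │↓ ↲│↱ → → ↑│↓│
│ ╵ ┌─┘ │ ╷ └───┤ ┌─┘ ┌─────┤ │
│   │   │ │     │↓│↱ ↑│     │↓│
│ ┌─┤ ┌─┘ ├───┐ │ │ ╶─┤ ╶───┘ │
│ │ │ │   │   │ │↓│↑ ↰│↓ ← ← ↲│
│ ╵ │ │ ╶─┴─╴ │ │ └─╴ │ ╶───┬─┤
│   │ │       │ │↳ → ↑│↳ → ↓│ │
│ ┌─┘ │ ┌───┐ │ ╵ ┌───┴─┬─╴ ╵ │
│ │   │ │   │ │   │     │  ↳ ↓│
├─┘ ┌─┴─┘ ╷ ├─┴───┘ ┌─┐ └───┐ │
│   │     │ │       │ │     │↓│
│ ╶─┘ ╶───┤ ╵ ┌─────┘ └─────┘ │
│         │   │              B│
└─────────┴───┴───────────────┘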